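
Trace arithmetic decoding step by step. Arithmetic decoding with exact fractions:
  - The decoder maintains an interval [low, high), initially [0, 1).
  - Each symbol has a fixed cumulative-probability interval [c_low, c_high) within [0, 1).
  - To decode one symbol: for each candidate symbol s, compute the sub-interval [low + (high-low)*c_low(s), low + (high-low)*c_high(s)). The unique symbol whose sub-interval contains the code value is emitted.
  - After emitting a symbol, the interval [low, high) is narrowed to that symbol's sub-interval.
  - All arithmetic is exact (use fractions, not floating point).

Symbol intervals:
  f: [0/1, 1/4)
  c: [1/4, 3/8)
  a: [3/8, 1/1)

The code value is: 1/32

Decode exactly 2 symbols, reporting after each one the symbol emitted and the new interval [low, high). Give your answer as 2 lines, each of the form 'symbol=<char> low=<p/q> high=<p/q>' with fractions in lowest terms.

Step 1: interval [0/1, 1/1), width = 1/1 - 0/1 = 1/1
  'f': [0/1 + 1/1*0/1, 0/1 + 1/1*1/4) = [0/1, 1/4) <- contains code 1/32
  'c': [0/1 + 1/1*1/4, 0/1 + 1/1*3/8) = [1/4, 3/8)
  'a': [0/1 + 1/1*3/8, 0/1 + 1/1*1/1) = [3/8, 1/1)
  emit 'f', narrow to [0/1, 1/4)
Step 2: interval [0/1, 1/4), width = 1/4 - 0/1 = 1/4
  'f': [0/1 + 1/4*0/1, 0/1 + 1/4*1/4) = [0/1, 1/16) <- contains code 1/32
  'c': [0/1 + 1/4*1/4, 0/1 + 1/4*3/8) = [1/16, 3/32)
  'a': [0/1 + 1/4*3/8, 0/1 + 1/4*1/1) = [3/32, 1/4)
  emit 'f', narrow to [0/1, 1/16)

Answer: symbol=f low=0/1 high=1/4
symbol=f low=0/1 high=1/16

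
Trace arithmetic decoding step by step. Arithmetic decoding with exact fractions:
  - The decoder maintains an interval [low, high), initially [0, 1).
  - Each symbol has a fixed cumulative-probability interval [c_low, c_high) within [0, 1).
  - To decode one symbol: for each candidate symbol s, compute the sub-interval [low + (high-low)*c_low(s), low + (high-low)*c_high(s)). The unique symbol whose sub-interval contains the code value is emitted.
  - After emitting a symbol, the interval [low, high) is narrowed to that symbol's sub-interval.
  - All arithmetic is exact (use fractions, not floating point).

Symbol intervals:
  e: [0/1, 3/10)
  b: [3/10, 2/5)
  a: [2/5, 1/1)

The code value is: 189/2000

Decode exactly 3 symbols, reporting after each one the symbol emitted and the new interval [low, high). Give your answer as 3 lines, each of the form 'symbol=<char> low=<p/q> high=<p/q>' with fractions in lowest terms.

Answer: symbol=e low=0/1 high=3/10
symbol=b low=9/100 high=3/25
symbol=e low=9/100 high=99/1000

Derivation:
Step 1: interval [0/1, 1/1), width = 1/1 - 0/1 = 1/1
  'e': [0/1 + 1/1*0/1, 0/1 + 1/1*3/10) = [0/1, 3/10) <- contains code 189/2000
  'b': [0/1 + 1/1*3/10, 0/1 + 1/1*2/5) = [3/10, 2/5)
  'a': [0/1 + 1/1*2/5, 0/1 + 1/1*1/1) = [2/5, 1/1)
  emit 'e', narrow to [0/1, 3/10)
Step 2: interval [0/1, 3/10), width = 3/10 - 0/1 = 3/10
  'e': [0/1 + 3/10*0/1, 0/1 + 3/10*3/10) = [0/1, 9/100)
  'b': [0/1 + 3/10*3/10, 0/1 + 3/10*2/5) = [9/100, 3/25) <- contains code 189/2000
  'a': [0/1 + 3/10*2/5, 0/1 + 3/10*1/1) = [3/25, 3/10)
  emit 'b', narrow to [9/100, 3/25)
Step 3: interval [9/100, 3/25), width = 3/25 - 9/100 = 3/100
  'e': [9/100 + 3/100*0/1, 9/100 + 3/100*3/10) = [9/100, 99/1000) <- contains code 189/2000
  'b': [9/100 + 3/100*3/10, 9/100 + 3/100*2/5) = [99/1000, 51/500)
  'a': [9/100 + 3/100*2/5, 9/100 + 3/100*1/1) = [51/500, 3/25)
  emit 'e', narrow to [9/100, 99/1000)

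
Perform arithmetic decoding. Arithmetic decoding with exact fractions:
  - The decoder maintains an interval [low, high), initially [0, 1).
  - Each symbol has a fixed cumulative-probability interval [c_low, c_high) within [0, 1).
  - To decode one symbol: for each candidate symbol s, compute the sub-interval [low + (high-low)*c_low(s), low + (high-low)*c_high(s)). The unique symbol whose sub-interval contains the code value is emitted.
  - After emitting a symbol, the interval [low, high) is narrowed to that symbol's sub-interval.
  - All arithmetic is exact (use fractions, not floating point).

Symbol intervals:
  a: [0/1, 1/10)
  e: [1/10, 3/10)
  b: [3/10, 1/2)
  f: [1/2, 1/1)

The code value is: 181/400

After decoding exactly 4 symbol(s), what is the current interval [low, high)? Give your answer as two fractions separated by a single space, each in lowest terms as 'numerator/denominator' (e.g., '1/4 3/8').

Answer: 9/20 91/200

Derivation:
Step 1: interval [0/1, 1/1), width = 1/1 - 0/1 = 1/1
  'a': [0/1 + 1/1*0/1, 0/1 + 1/1*1/10) = [0/1, 1/10)
  'e': [0/1 + 1/1*1/10, 0/1 + 1/1*3/10) = [1/10, 3/10)
  'b': [0/1 + 1/1*3/10, 0/1 + 1/1*1/2) = [3/10, 1/2) <- contains code 181/400
  'f': [0/1 + 1/1*1/2, 0/1 + 1/1*1/1) = [1/2, 1/1)
  emit 'b', narrow to [3/10, 1/2)
Step 2: interval [3/10, 1/2), width = 1/2 - 3/10 = 1/5
  'a': [3/10 + 1/5*0/1, 3/10 + 1/5*1/10) = [3/10, 8/25)
  'e': [3/10 + 1/5*1/10, 3/10 + 1/5*3/10) = [8/25, 9/25)
  'b': [3/10 + 1/5*3/10, 3/10 + 1/5*1/2) = [9/25, 2/5)
  'f': [3/10 + 1/5*1/2, 3/10 + 1/5*1/1) = [2/5, 1/2) <- contains code 181/400
  emit 'f', narrow to [2/5, 1/2)
Step 3: interval [2/5, 1/2), width = 1/2 - 2/5 = 1/10
  'a': [2/5 + 1/10*0/1, 2/5 + 1/10*1/10) = [2/5, 41/100)
  'e': [2/5 + 1/10*1/10, 2/5 + 1/10*3/10) = [41/100, 43/100)
  'b': [2/5 + 1/10*3/10, 2/5 + 1/10*1/2) = [43/100, 9/20)
  'f': [2/5 + 1/10*1/2, 2/5 + 1/10*1/1) = [9/20, 1/2) <- contains code 181/400
  emit 'f', narrow to [9/20, 1/2)
Step 4: interval [9/20, 1/2), width = 1/2 - 9/20 = 1/20
  'a': [9/20 + 1/20*0/1, 9/20 + 1/20*1/10) = [9/20, 91/200) <- contains code 181/400
  'e': [9/20 + 1/20*1/10, 9/20 + 1/20*3/10) = [91/200, 93/200)
  'b': [9/20 + 1/20*3/10, 9/20 + 1/20*1/2) = [93/200, 19/40)
  'f': [9/20 + 1/20*1/2, 9/20 + 1/20*1/1) = [19/40, 1/2)
  emit 'a', narrow to [9/20, 91/200)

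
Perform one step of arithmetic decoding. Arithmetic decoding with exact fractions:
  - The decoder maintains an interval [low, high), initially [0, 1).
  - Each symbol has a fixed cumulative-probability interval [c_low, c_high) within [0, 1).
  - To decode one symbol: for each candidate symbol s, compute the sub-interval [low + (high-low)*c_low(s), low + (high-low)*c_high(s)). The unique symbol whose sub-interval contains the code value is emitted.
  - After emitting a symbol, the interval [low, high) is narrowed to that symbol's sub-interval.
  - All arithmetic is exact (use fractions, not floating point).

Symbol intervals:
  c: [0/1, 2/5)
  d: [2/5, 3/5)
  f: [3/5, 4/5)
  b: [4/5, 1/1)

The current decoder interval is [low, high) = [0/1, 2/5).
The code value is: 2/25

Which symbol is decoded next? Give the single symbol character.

Interval width = high − low = 2/5 − 0/1 = 2/5
Scaled code = (code − low) / width = (2/25 − 0/1) / 2/5 = 1/5
  c: [0/1, 2/5) ← scaled code falls here ✓
  d: [2/5, 3/5) 
  f: [3/5, 4/5) 
  b: [4/5, 1/1) 

Answer: c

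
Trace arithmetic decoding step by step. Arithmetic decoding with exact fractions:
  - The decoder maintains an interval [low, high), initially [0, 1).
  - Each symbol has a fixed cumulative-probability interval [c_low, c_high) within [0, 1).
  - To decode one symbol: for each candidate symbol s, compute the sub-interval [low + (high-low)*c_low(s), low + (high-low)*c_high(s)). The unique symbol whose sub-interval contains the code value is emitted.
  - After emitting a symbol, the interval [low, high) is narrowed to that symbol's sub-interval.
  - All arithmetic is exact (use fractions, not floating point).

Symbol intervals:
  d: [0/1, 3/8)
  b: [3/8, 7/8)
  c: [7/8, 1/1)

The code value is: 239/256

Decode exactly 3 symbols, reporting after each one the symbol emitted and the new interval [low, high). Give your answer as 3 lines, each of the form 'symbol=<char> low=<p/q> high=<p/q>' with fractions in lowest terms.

Step 1: interval [0/1, 1/1), width = 1/1 - 0/1 = 1/1
  'd': [0/1 + 1/1*0/1, 0/1 + 1/1*3/8) = [0/1, 3/8)
  'b': [0/1 + 1/1*3/8, 0/1 + 1/1*7/8) = [3/8, 7/8)
  'c': [0/1 + 1/1*7/8, 0/1 + 1/1*1/1) = [7/8, 1/1) <- contains code 239/256
  emit 'c', narrow to [7/8, 1/1)
Step 2: interval [7/8, 1/1), width = 1/1 - 7/8 = 1/8
  'd': [7/8 + 1/8*0/1, 7/8 + 1/8*3/8) = [7/8, 59/64)
  'b': [7/8 + 1/8*3/8, 7/8 + 1/8*7/8) = [59/64, 63/64) <- contains code 239/256
  'c': [7/8 + 1/8*7/8, 7/8 + 1/8*1/1) = [63/64, 1/1)
  emit 'b', narrow to [59/64, 63/64)
Step 3: interval [59/64, 63/64), width = 63/64 - 59/64 = 1/16
  'd': [59/64 + 1/16*0/1, 59/64 + 1/16*3/8) = [59/64, 121/128) <- contains code 239/256
  'b': [59/64 + 1/16*3/8, 59/64 + 1/16*7/8) = [121/128, 125/128)
  'c': [59/64 + 1/16*7/8, 59/64 + 1/16*1/1) = [125/128, 63/64)
  emit 'd', narrow to [59/64, 121/128)

Answer: symbol=c low=7/8 high=1/1
symbol=b low=59/64 high=63/64
symbol=d low=59/64 high=121/128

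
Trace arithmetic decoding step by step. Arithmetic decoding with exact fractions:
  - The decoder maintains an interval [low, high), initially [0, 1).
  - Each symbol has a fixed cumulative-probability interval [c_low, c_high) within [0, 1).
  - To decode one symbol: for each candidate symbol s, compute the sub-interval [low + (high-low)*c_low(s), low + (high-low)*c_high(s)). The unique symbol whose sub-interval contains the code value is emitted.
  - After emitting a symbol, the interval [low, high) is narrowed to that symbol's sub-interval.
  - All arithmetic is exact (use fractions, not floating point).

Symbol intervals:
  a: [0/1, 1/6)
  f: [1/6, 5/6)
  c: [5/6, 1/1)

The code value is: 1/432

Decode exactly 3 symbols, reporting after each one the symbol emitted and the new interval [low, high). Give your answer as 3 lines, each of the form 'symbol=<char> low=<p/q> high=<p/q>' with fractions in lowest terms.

Step 1: interval [0/1, 1/1), width = 1/1 - 0/1 = 1/1
  'a': [0/1 + 1/1*0/1, 0/1 + 1/1*1/6) = [0/1, 1/6) <- contains code 1/432
  'f': [0/1 + 1/1*1/6, 0/1 + 1/1*5/6) = [1/6, 5/6)
  'c': [0/1 + 1/1*5/6, 0/1 + 1/1*1/1) = [5/6, 1/1)
  emit 'a', narrow to [0/1, 1/6)
Step 2: interval [0/1, 1/6), width = 1/6 - 0/1 = 1/6
  'a': [0/1 + 1/6*0/1, 0/1 + 1/6*1/6) = [0/1, 1/36) <- contains code 1/432
  'f': [0/1 + 1/6*1/6, 0/1 + 1/6*5/6) = [1/36, 5/36)
  'c': [0/1 + 1/6*5/6, 0/1 + 1/6*1/1) = [5/36, 1/6)
  emit 'a', narrow to [0/1, 1/36)
Step 3: interval [0/1, 1/36), width = 1/36 - 0/1 = 1/36
  'a': [0/1 + 1/36*0/1, 0/1 + 1/36*1/6) = [0/1, 1/216) <- contains code 1/432
  'f': [0/1 + 1/36*1/6, 0/1 + 1/36*5/6) = [1/216, 5/216)
  'c': [0/1 + 1/36*5/6, 0/1 + 1/36*1/1) = [5/216, 1/36)
  emit 'a', narrow to [0/1, 1/216)

Answer: symbol=a low=0/1 high=1/6
symbol=a low=0/1 high=1/36
symbol=a low=0/1 high=1/216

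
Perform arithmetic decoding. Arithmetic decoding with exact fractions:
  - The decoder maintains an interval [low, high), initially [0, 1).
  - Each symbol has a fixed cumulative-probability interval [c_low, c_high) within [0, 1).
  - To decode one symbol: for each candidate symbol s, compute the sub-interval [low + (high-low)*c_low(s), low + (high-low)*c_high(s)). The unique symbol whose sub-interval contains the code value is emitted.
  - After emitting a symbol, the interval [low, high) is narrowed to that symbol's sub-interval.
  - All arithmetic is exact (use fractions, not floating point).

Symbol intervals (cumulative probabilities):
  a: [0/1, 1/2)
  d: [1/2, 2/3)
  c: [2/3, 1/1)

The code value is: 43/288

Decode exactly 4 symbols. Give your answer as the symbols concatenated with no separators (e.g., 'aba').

Step 1: interval [0/1, 1/1), width = 1/1 - 0/1 = 1/1
  'a': [0/1 + 1/1*0/1, 0/1 + 1/1*1/2) = [0/1, 1/2) <- contains code 43/288
  'd': [0/1 + 1/1*1/2, 0/1 + 1/1*2/3) = [1/2, 2/3)
  'c': [0/1 + 1/1*2/3, 0/1 + 1/1*1/1) = [2/3, 1/1)
  emit 'a', narrow to [0/1, 1/2)
Step 2: interval [0/1, 1/2), width = 1/2 - 0/1 = 1/2
  'a': [0/1 + 1/2*0/1, 0/1 + 1/2*1/2) = [0/1, 1/4) <- contains code 43/288
  'd': [0/1 + 1/2*1/2, 0/1 + 1/2*2/3) = [1/4, 1/3)
  'c': [0/1 + 1/2*2/3, 0/1 + 1/2*1/1) = [1/3, 1/2)
  emit 'a', narrow to [0/1, 1/4)
Step 3: interval [0/1, 1/4), width = 1/4 - 0/1 = 1/4
  'a': [0/1 + 1/4*0/1, 0/1 + 1/4*1/2) = [0/1, 1/8)
  'd': [0/1 + 1/4*1/2, 0/1 + 1/4*2/3) = [1/8, 1/6) <- contains code 43/288
  'c': [0/1 + 1/4*2/3, 0/1 + 1/4*1/1) = [1/6, 1/4)
  emit 'd', narrow to [1/8, 1/6)
Step 4: interval [1/8, 1/6), width = 1/6 - 1/8 = 1/24
  'a': [1/8 + 1/24*0/1, 1/8 + 1/24*1/2) = [1/8, 7/48)
  'd': [1/8 + 1/24*1/2, 1/8 + 1/24*2/3) = [7/48, 11/72) <- contains code 43/288
  'c': [1/8 + 1/24*2/3, 1/8 + 1/24*1/1) = [11/72, 1/6)
  emit 'd', narrow to [7/48, 11/72)

Answer: aadd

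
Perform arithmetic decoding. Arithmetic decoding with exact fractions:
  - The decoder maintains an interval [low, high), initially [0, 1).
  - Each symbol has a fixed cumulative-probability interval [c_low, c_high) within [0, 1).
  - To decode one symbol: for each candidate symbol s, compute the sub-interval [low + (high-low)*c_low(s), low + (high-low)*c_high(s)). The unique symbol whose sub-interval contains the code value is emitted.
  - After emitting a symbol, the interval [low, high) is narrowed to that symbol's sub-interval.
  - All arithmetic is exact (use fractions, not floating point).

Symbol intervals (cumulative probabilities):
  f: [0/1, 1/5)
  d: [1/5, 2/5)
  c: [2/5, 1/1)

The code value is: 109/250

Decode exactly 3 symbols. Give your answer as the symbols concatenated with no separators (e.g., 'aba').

Answer: cfd

Derivation:
Step 1: interval [0/1, 1/1), width = 1/1 - 0/1 = 1/1
  'f': [0/1 + 1/1*0/1, 0/1 + 1/1*1/5) = [0/1, 1/5)
  'd': [0/1 + 1/1*1/5, 0/1 + 1/1*2/5) = [1/5, 2/5)
  'c': [0/1 + 1/1*2/5, 0/1 + 1/1*1/1) = [2/5, 1/1) <- contains code 109/250
  emit 'c', narrow to [2/5, 1/1)
Step 2: interval [2/5, 1/1), width = 1/1 - 2/5 = 3/5
  'f': [2/5 + 3/5*0/1, 2/5 + 3/5*1/5) = [2/5, 13/25) <- contains code 109/250
  'd': [2/5 + 3/5*1/5, 2/5 + 3/5*2/5) = [13/25, 16/25)
  'c': [2/5 + 3/5*2/5, 2/5 + 3/5*1/1) = [16/25, 1/1)
  emit 'f', narrow to [2/5, 13/25)
Step 3: interval [2/5, 13/25), width = 13/25 - 2/5 = 3/25
  'f': [2/5 + 3/25*0/1, 2/5 + 3/25*1/5) = [2/5, 53/125)
  'd': [2/5 + 3/25*1/5, 2/5 + 3/25*2/5) = [53/125, 56/125) <- contains code 109/250
  'c': [2/5 + 3/25*2/5, 2/5 + 3/25*1/1) = [56/125, 13/25)
  emit 'd', narrow to [53/125, 56/125)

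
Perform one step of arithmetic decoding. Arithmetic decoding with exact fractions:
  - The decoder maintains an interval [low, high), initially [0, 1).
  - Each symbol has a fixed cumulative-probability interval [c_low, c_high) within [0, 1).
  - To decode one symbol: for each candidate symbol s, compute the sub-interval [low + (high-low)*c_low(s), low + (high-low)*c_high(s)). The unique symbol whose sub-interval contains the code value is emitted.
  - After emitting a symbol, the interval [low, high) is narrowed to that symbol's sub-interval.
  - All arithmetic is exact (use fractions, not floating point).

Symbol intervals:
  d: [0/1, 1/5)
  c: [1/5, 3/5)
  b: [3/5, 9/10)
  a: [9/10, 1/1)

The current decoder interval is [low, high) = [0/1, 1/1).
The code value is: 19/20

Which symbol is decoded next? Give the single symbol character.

Answer: a

Derivation:
Interval width = high − low = 1/1 − 0/1 = 1/1
Scaled code = (code − low) / width = (19/20 − 0/1) / 1/1 = 19/20
  d: [0/1, 1/5) 
  c: [1/5, 3/5) 
  b: [3/5, 9/10) 
  a: [9/10, 1/1) ← scaled code falls here ✓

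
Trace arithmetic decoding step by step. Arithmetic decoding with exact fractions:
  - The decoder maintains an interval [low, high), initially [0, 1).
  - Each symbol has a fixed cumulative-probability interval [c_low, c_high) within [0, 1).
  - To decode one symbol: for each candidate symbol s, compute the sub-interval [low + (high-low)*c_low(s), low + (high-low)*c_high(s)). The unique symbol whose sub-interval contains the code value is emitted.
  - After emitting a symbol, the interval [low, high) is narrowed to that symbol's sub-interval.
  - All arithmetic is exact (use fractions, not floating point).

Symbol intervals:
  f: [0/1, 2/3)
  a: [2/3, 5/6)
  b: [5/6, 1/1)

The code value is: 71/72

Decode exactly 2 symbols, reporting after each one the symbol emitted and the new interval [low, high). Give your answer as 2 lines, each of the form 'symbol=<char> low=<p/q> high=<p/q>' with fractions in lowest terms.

Answer: symbol=b low=5/6 high=1/1
symbol=b low=35/36 high=1/1

Derivation:
Step 1: interval [0/1, 1/1), width = 1/1 - 0/1 = 1/1
  'f': [0/1 + 1/1*0/1, 0/1 + 1/1*2/3) = [0/1, 2/3)
  'a': [0/1 + 1/1*2/3, 0/1 + 1/1*5/6) = [2/3, 5/6)
  'b': [0/1 + 1/1*5/6, 0/1 + 1/1*1/1) = [5/6, 1/1) <- contains code 71/72
  emit 'b', narrow to [5/6, 1/1)
Step 2: interval [5/6, 1/1), width = 1/1 - 5/6 = 1/6
  'f': [5/6 + 1/6*0/1, 5/6 + 1/6*2/3) = [5/6, 17/18)
  'a': [5/6 + 1/6*2/3, 5/6 + 1/6*5/6) = [17/18, 35/36)
  'b': [5/6 + 1/6*5/6, 5/6 + 1/6*1/1) = [35/36, 1/1) <- contains code 71/72
  emit 'b', narrow to [35/36, 1/1)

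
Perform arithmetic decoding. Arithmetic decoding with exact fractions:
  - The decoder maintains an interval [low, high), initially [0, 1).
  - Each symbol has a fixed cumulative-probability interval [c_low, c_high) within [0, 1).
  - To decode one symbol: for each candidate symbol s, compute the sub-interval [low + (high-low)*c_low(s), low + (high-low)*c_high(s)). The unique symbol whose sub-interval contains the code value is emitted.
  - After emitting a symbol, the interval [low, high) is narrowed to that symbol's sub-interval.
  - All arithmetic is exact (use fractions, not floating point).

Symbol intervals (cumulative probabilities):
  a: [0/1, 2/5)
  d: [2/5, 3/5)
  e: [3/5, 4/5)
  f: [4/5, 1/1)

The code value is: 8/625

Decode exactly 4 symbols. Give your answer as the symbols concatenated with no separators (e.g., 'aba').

Step 1: interval [0/1, 1/1), width = 1/1 - 0/1 = 1/1
  'a': [0/1 + 1/1*0/1, 0/1 + 1/1*2/5) = [0/1, 2/5) <- contains code 8/625
  'd': [0/1 + 1/1*2/5, 0/1 + 1/1*3/5) = [2/5, 3/5)
  'e': [0/1 + 1/1*3/5, 0/1 + 1/1*4/5) = [3/5, 4/5)
  'f': [0/1 + 1/1*4/5, 0/1 + 1/1*1/1) = [4/5, 1/1)
  emit 'a', narrow to [0/1, 2/5)
Step 2: interval [0/1, 2/5), width = 2/5 - 0/1 = 2/5
  'a': [0/1 + 2/5*0/1, 0/1 + 2/5*2/5) = [0/1, 4/25) <- contains code 8/625
  'd': [0/1 + 2/5*2/5, 0/1 + 2/5*3/5) = [4/25, 6/25)
  'e': [0/1 + 2/5*3/5, 0/1 + 2/5*4/5) = [6/25, 8/25)
  'f': [0/1 + 2/5*4/5, 0/1 + 2/5*1/1) = [8/25, 2/5)
  emit 'a', narrow to [0/1, 4/25)
Step 3: interval [0/1, 4/25), width = 4/25 - 0/1 = 4/25
  'a': [0/1 + 4/25*0/1, 0/1 + 4/25*2/5) = [0/1, 8/125) <- contains code 8/625
  'd': [0/1 + 4/25*2/5, 0/1 + 4/25*3/5) = [8/125, 12/125)
  'e': [0/1 + 4/25*3/5, 0/1 + 4/25*4/5) = [12/125, 16/125)
  'f': [0/1 + 4/25*4/5, 0/1 + 4/25*1/1) = [16/125, 4/25)
  emit 'a', narrow to [0/1, 8/125)
Step 4: interval [0/1, 8/125), width = 8/125 - 0/1 = 8/125
  'a': [0/1 + 8/125*0/1, 0/1 + 8/125*2/5) = [0/1, 16/625) <- contains code 8/625
  'd': [0/1 + 8/125*2/5, 0/1 + 8/125*3/5) = [16/625, 24/625)
  'e': [0/1 + 8/125*3/5, 0/1 + 8/125*4/5) = [24/625, 32/625)
  'f': [0/1 + 8/125*4/5, 0/1 + 8/125*1/1) = [32/625, 8/125)
  emit 'a', narrow to [0/1, 16/625)

Answer: aaaa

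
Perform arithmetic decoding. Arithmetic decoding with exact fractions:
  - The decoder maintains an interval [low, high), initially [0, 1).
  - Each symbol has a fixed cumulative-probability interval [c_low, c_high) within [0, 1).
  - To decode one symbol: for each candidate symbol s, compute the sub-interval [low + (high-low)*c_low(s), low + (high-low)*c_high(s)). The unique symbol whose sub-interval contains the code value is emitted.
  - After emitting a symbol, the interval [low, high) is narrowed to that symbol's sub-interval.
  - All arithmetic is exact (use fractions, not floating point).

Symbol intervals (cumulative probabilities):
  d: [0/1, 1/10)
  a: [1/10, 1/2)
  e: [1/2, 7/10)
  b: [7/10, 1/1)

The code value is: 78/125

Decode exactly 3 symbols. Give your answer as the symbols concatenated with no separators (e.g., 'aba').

Step 1: interval [0/1, 1/1), width = 1/1 - 0/1 = 1/1
  'd': [0/1 + 1/1*0/1, 0/1 + 1/1*1/10) = [0/1, 1/10)
  'a': [0/1 + 1/1*1/10, 0/1 + 1/1*1/2) = [1/10, 1/2)
  'e': [0/1 + 1/1*1/2, 0/1 + 1/1*7/10) = [1/2, 7/10) <- contains code 78/125
  'b': [0/1 + 1/1*7/10, 0/1 + 1/1*1/1) = [7/10, 1/1)
  emit 'e', narrow to [1/2, 7/10)
Step 2: interval [1/2, 7/10), width = 7/10 - 1/2 = 1/5
  'd': [1/2 + 1/5*0/1, 1/2 + 1/5*1/10) = [1/2, 13/25)
  'a': [1/2 + 1/5*1/10, 1/2 + 1/5*1/2) = [13/25, 3/5)
  'e': [1/2 + 1/5*1/2, 1/2 + 1/5*7/10) = [3/5, 16/25) <- contains code 78/125
  'b': [1/2 + 1/5*7/10, 1/2 + 1/5*1/1) = [16/25, 7/10)
  emit 'e', narrow to [3/5, 16/25)
Step 3: interval [3/5, 16/25), width = 16/25 - 3/5 = 1/25
  'd': [3/5 + 1/25*0/1, 3/5 + 1/25*1/10) = [3/5, 151/250)
  'a': [3/5 + 1/25*1/10, 3/5 + 1/25*1/2) = [151/250, 31/50)
  'e': [3/5 + 1/25*1/2, 3/5 + 1/25*7/10) = [31/50, 157/250) <- contains code 78/125
  'b': [3/5 + 1/25*7/10, 3/5 + 1/25*1/1) = [157/250, 16/25)
  emit 'e', narrow to [31/50, 157/250)

Answer: eee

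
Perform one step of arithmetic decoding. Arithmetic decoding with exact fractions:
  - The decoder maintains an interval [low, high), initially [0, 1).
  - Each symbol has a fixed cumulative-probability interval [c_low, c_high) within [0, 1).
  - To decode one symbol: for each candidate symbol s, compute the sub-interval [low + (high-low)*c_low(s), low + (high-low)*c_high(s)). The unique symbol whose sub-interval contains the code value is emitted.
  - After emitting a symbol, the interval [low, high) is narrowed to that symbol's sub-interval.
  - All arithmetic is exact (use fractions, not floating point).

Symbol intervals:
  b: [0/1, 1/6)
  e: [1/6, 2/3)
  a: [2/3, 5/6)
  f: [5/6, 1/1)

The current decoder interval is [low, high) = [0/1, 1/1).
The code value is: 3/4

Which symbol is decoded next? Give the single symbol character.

Interval width = high − low = 1/1 − 0/1 = 1/1
Scaled code = (code − low) / width = (3/4 − 0/1) / 1/1 = 3/4
  b: [0/1, 1/6) 
  e: [1/6, 2/3) 
  a: [2/3, 5/6) ← scaled code falls here ✓
  f: [5/6, 1/1) 

Answer: a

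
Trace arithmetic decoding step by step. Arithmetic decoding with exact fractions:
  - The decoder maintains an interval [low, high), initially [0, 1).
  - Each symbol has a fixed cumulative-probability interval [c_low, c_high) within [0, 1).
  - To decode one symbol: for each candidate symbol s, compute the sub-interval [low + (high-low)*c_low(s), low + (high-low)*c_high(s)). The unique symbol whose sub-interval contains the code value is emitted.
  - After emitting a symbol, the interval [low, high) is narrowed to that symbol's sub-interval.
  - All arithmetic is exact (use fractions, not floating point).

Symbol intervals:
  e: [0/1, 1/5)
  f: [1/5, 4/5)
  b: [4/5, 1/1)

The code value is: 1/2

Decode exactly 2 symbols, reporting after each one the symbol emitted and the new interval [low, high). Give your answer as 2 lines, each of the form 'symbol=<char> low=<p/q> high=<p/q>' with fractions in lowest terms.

Step 1: interval [0/1, 1/1), width = 1/1 - 0/1 = 1/1
  'e': [0/1 + 1/1*0/1, 0/1 + 1/1*1/5) = [0/1, 1/5)
  'f': [0/1 + 1/1*1/5, 0/1 + 1/1*4/5) = [1/5, 4/5) <- contains code 1/2
  'b': [0/1 + 1/1*4/5, 0/1 + 1/1*1/1) = [4/5, 1/1)
  emit 'f', narrow to [1/5, 4/5)
Step 2: interval [1/5, 4/5), width = 4/5 - 1/5 = 3/5
  'e': [1/5 + 3/5*0/1, 1/5 + 3/5*1/5) = [1/5, 8/25)
  'f': [1/5 + 3/5*1/5, 1/5 + 3/5*4/5) = [8/25, 17/25) <- contains code 1/2
  'b': [1/5 + 3/5*4/5, 1/5 + 3/5*1/1) = [17/25, 4/5)
  emit 'f', narrow to [8/25, 17/25)

Answer: symbol=f low=1/5 high=4/5
symbol=f low=8/25 high=17/25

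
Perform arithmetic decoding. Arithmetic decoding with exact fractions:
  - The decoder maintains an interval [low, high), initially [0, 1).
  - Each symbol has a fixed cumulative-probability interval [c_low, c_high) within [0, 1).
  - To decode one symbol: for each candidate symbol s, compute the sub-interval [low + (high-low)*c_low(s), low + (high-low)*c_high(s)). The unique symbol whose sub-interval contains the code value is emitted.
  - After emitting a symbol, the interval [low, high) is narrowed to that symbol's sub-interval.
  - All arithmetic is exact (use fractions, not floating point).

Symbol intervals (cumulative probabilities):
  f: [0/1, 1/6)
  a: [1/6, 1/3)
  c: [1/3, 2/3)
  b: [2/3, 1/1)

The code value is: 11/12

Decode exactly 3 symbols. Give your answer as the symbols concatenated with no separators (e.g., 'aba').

Answer: bba

Derivation:
Step 1: interval [0/1, 1/1), width = 1/1 - 0/1 = 1/1
  'f': [0/1 + 1/1*0/1, 0/1 + 1/1*1/6) = [0/1, 1/6)
  'a': [0/1 + 1/1*1/6, 0/1 + 1/1*1/3) = [1/6, 1/3)
  'c': [0/1 + 1/1*1/3, 0/1 + 1/1*2/3) = [1/3, 2/3)
  'b': [0/1 + 1/1*2/3, 0/1 + 1/1*1/1) = [2/3, 1/1) <- contains code 11/12
  emit 'b', narrow to [2/3, 1/1)
Step 2: interval [2/3, 1/1), width = 1/1 - 2/3 = 1/3
  'f': [2/3 + 1/3*0/1, 2/3 + 1/3*1/6) = [2/3, 13/18)
  'a': [2/3 + 1/3*1/6, 2/3 + 1/3*1/3) = [13/18, 7/9)
  'c': [2/3 + 1/3*1/3, 2/3 + 1/3*2/3) = [7/9, 8/9)
  'b': [2/3 + 1/3*2/3, 2/3 + 1/3*1/1) = [8/9, 1/1) <- contains code 11/12
  emit 'b', narrow to [8/9, 1/1)
Step 3: interval [8/9, 1/1), width = 1/1 - 8/9 = 1/9
  'f': [8/9 + 1/9*0/1, 8/9 + 1/9*1/6) = [8/9, 49/54)
  'a': [8/9 + 1/9*1/6, 8/9 + 1/9*1/3) = [49/54, 25/27) <- contains code 11/12
  'c': [8/9 + 1/9*1/3, 8/9 + 1/9*2/3) = [25/27, 26/27)
  'b': [8/9 + 1/9*2/3, 8/9 + 1/9*1/1) = [26/27, 1/1)
  emit 'a', narrow to [49/54, 25/27)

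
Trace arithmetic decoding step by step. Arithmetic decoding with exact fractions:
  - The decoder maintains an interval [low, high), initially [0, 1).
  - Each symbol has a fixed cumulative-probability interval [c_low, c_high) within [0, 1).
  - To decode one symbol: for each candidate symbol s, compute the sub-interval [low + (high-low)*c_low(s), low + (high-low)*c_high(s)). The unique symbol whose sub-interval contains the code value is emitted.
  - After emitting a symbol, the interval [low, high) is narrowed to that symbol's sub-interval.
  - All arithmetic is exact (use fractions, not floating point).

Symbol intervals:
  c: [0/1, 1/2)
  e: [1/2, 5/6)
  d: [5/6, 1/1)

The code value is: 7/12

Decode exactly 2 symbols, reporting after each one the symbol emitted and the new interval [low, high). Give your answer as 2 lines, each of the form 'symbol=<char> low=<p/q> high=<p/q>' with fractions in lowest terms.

Answer: symbol=e low=1/2 high=5/6
symbol=c low=1/2 high=2/3

Derivation:
Step 1: interval [0/1, 1/1), width = 1/1 - 0/1 = 1/1
  'c': [0/1 + 1/1*0/1, 0/1 + 1/1*1/2) = [0/1, 1/2)
  'e': [0/1 + 1/1*1/2, 0/1 + 1/1*5/6) = [1/2, 5/6) <- contains code 7/12
  'd': [0/1 + 1/1*5/6, 0/1 + 1/1*1/1) = [5/6, 1/1)
  emit 'e', narrow to [1/2, 5/6)
Step 2: interval [1/2, 5/6), width = 5/6 - 1/2 = 1/3
  'c': [1/2 + 1/3*0/1, 1/2 + 1/3*1/2) = [1/2, 2/3) <- contains code 7/12
  'e': [1/2 + 1/3*1/2, 1/2 + 1/3*5/6) = [2/3, 7/9)
  'd': [1/2 + 1/3*5/6, 1/2 + 1/3*1/1) = [7/9, 5/6)
  emit 'c', narrow to [1/2, 2/3)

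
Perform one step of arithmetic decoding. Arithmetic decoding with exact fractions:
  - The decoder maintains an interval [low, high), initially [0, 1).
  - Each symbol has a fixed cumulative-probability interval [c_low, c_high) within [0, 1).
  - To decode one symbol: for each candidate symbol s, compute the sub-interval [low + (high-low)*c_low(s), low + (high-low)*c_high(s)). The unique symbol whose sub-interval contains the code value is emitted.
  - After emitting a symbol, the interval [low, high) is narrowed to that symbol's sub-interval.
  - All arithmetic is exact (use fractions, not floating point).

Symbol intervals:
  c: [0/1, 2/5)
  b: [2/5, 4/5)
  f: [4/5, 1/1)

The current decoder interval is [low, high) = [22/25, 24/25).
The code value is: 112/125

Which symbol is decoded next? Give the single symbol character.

Interval width = high − low = 24/25 − 22/25 = 2/25
Scaled code = (code − low) / width = (112/125 − 22/25) / 2/25 = 1/5
  c: [0/1, 2/5) ← scaled code falls here ✓
  b: [2/5, 4/5) 
  f: [4/5, 1/1) 

Answer: c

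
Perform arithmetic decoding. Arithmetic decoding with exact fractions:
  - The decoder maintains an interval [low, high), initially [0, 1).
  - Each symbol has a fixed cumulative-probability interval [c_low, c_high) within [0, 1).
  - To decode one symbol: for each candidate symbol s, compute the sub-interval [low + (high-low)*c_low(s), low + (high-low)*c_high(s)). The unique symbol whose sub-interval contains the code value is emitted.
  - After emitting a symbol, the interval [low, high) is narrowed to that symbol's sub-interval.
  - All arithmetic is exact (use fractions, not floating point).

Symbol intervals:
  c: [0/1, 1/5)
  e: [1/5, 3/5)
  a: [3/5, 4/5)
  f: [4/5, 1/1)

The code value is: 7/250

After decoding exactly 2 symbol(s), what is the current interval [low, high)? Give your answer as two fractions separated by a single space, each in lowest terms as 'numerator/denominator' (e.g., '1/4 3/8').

Step 1: interval [0/1, 1/1), width = 1/1 - 0/1 = 1/1
  'c': [0/1 + 1/1*0/1, 0/1 + 1/1*1/5) = [0/1, 1/5) <- contains code 7/250
  'e': [0/1 + 1/1*1/5, 0/1 + 1/1*3/5) = [1/5, 3/5)
  'a': [0/1 + 1/1*3/5, 0/1 + 1/1*4/5) = [3/5, 4/5)
  'f': [0/1 + 1/1*4/5, 0/1 + 1/1*1/1) = [4/5, 1/1)
  emit 'c', narrow to [0/1, 1/5)
Step 2: interval [0/1, 1/5), width = 1/5 - 0/1 = 1/5
  'c': [0/1 + 1/5*0/1, 0/1 + 1/5*1/5) = [0/1, 1/25) <- contains code 7/250
  'e': [0/1 + 1/5*1/5, 0/1 + 1/5*3/5) = [1/25, 3/25)
  'a': [0/1 + 1/5*3/5, 0/1 + 1/5*4/5) = [3/25, 4/25)
  'f': [0/1 + 1/5*4/5, 0/1 + 1/5*1/1) = [4/25, 1/5)
  emit 'c', narrow to [0/1, 1/25)

Answer: 0/1 1/25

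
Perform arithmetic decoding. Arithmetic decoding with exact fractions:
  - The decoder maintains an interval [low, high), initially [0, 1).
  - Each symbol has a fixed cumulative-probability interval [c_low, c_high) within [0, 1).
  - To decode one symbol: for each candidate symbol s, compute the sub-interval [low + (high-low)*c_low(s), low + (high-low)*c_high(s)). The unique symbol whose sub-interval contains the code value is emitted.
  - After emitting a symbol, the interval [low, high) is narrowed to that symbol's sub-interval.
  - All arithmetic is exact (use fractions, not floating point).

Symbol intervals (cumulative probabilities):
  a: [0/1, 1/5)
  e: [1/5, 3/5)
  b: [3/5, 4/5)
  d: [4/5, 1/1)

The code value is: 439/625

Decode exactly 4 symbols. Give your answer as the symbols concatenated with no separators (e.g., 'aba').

Step 1: interval [0/1, 1/1), width = 1/1 - 0/1 = 1/1
  'a': [0/1 + 1/1*0/1, 0/1 + 1/1*1/5) = [0/1, 1/5)
  'e': [0/1 + 1/1*1/5, 0/1 + 1/1*3/5) = [1/5, 3/5)
  'b': [0/1 + 1/1*3/5, 0/1 + 1/1*4/5) = [3/5, 4/5) <- contains code 439/625
  'd': [0/1 + 1/1*4/5, 0/1 + 1/1*1/1) = [4/5, 1/1)
  emit 'b', narrow to [3/5, 4/5)
Step 2: interval [3/5, 4/5), width = 4/5 - 3/5 = 1/5
  'a': [3/5 + 1/5*0/1, 3/5 + 1/5*1/5) = [3/5, 16/25)
  'e': [3/5 + 1/5*1/5, 3/5 + 1/5*3/5) = [16/25, 18/25) <- contains code 439/625
  'b': [3/5 + 1/5*3/5, 3/5 + 1/5*4/5) = [18/25, 19/25)
  'd': [3/5 + 1/5*4/5, 3/5 + 1/5*1/1) = [19/25, 4/5)
  emit 'e', narrow to [16/25, 18/25)
Step 3: interval [16/25, 18/25), width = 18/25 - 16/25 = 2/25
  'a': [16/25 + 2/25*0/1, 16/25 + 2/25*1/5) = [16/25, 82/125)
  'e': [16/25 + 2/25*1/5, 16/25 + 2/25*3/5) = [82/125, 86/125)
  'b': [16/25 + 2/25*3/5, 16/25 + 2/25*4/5) = [86/125, 88/125) <- contains code 439/625
  'd': [16/25 + 2/25*4/5, 16/25 + 2/25*1/1) = [88/125, 18/25)
  emit 'b', narrow to [86/125, 88/125)
Step 4: interval [86/125, 88/125), width = 88/125 - 86/125 = 2/125
  'a': [86/125 + 2/125*0/1, 86/125 + 2/125*1/5) = [86/125, 432/625)
  'e': [86/125 + 2/125*1/5, 86/125 + 2/125*3/5) = [432/625, 436/625)
  'b': [86/125 + 2/125*3/5, 86/125 + 2/125*4/5) = [436/625, 438/625)
  'd': [86/125 + 2/125*4/5, 86/125 + 2/125*1/1) = [438/625, 88/125) <- contains code 439/625
  emit 'd', narrow to [438/625, 88/125)

Answer: bebd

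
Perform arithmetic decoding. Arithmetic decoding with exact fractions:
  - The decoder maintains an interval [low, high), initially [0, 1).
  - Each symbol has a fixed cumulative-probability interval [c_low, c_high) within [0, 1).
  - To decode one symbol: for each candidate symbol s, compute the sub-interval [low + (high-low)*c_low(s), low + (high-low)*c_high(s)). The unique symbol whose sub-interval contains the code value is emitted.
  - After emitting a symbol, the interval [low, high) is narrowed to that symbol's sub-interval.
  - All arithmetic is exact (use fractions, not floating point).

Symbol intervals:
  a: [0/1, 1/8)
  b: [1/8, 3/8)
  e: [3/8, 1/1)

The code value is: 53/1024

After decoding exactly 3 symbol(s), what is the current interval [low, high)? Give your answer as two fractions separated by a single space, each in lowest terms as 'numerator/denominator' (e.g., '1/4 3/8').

Step 1: interval [0/1, 1/1), width = 1/1 - 0/1 = 1/1
  'a': [0/1 + 1/1*0/1, 0/1 + 1/1*1/8) = [0/1, 1/8) <- contains code 53/1024
  'b': [0/1 + 1/1*1/8, 0/1 + 1/1*3/8) = [1/8, 3/8)
  'e': [0/1 + 1/1*3/8, 0/1 + 1/1*1/1) = [3/8, 1/1)
  emit 'a', narrow to [0/1, 1/8)
Step 2: interval [0/1, 1/8), width = 1/8 - 0/1 = 1/8
  'a': [0/1 + 1/8*0/1, 0/1 + 1/8*1/8) = [0/1, 1/64)
  'b': [0/1 + 1/8*1/8, 0/1 + 1/8*3/8) = [1/64, 3/64)
  'e': [0/1 + 1/8*3/8, 0/1 + 1/8*1/1) = [3/64, 1/8) <- contains code 53/1024
  emit 'e', narrow to [3/64, 1/8)
Step 3: interval [3/64, 1/8), width = 1/8 - 3/64 = 5/64
  'a': [3/64 + 5/64*0/1, 3/64 + 5/64*1/8) = [3/64, 29/512) <- contains code 53/1024
  'b': [3/64 + 5/64*1/8, 3/64 + 5/64*3/8) = [29/512, 39/512)
  'e': [3/64 + 5/64*3/8, 3/64 + 5/64*1/1) = [39/512, 1/8)
  emit 'a', narrow to [3/64, 29/512)

Answer: 3/64 29/512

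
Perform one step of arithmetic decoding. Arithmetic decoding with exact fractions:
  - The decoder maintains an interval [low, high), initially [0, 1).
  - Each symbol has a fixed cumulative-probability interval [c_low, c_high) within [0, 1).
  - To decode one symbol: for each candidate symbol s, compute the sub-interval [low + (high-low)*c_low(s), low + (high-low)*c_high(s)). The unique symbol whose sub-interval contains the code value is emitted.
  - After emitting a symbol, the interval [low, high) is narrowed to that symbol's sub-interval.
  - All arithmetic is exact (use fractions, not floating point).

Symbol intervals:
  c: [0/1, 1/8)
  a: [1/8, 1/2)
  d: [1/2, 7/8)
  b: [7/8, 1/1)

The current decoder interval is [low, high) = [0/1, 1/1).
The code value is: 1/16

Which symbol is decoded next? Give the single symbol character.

Answer: c

Derivation:
Interval width = high − low = 1/1 − 0/1 = 1/1
Scaled code = (code − low) / width = (1/16 − 0/1) / 1/1 = 1/16
  c: [0/1, 1/8) ← scaled code falls here ✓
  a: [1/8, 1/2) 
  d: [1/2, 7/8) 
  b: [7/8, 1/1) 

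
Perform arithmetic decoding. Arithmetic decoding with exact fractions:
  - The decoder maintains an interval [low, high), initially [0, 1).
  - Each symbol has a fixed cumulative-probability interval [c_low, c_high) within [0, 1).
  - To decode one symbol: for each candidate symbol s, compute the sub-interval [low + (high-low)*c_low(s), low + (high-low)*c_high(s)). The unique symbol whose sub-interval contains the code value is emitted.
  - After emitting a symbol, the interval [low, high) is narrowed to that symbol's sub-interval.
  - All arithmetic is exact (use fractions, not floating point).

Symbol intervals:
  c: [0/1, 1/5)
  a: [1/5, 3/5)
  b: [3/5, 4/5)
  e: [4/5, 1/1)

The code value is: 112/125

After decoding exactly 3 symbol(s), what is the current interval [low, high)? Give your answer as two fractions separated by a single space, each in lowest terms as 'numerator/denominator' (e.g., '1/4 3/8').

Answer: 111/125 113/125

Derivation:
Step 1: interval [0/1, 1/1), width = 1/1 - 0/1 = 1/1
  'c': [0/1 + 1/1*0/1, 0/1 + 1/1*1/5) = [0/1, 1/5)
  'a': [0/1 + 1/1*1/5, 0/1 + 1/1*3/5) = [1/5, 3/5)
  'b': [0/1 + 1/1*3/5, 0/1 + 1/1*4/5) = [3/5, 4/5)
  'e': [0/1 + 1/1*4/5, 0/1 + 1/1*1/1) = [4/5, 1/1) <- contains code 112/125
  emit 'e', narrow to [4/5, 1/1)
Step 2: interval [4/5, 1/1), width = 1/1 - 4/5 = 1/5
  'c': [4/5 + 1/5*0/1, 4/5 + 1/5*1/5) = [4/5, 21/25)
  'a': [4/5 + 1/5*1/5, 4/5 + 1/5*3/5) = [21/25, 23/25) <- contains code 112/125
  'b': [4/5 + 1/5*3/5, 4/5 + 1/5*4/5) = [23/25, 24/25)
  'e': [4/5 + 1/5*4/5, 4/5 + 1/5*1/1) = [24/25, 1/1)
  emit 'a', narrow to [21/25, 23/25)
Step 3: interval [21/25, 23/25), width = 23/25 - 21/25 = 2/25
  'c': [21/25 + 2/25*0/1, 21/25 + 2/25*1/5) = [21/25, 107/125)
  'a': [21/25 + 2/25*1/5, 21/25 + 2/25*3/5) = [107/125, 111/125)
  'b': [21/25 + 2/25*3/5, 21/25 + 2/25*4/5) = [111/125, 113/125) <- contains code 112/125
  'e': [21/25 + 2/25*4/5, 21/25 + 2/25*1/1) = [113/125, 23/25)
  emit 'b', narrow to [111/125, 113/125)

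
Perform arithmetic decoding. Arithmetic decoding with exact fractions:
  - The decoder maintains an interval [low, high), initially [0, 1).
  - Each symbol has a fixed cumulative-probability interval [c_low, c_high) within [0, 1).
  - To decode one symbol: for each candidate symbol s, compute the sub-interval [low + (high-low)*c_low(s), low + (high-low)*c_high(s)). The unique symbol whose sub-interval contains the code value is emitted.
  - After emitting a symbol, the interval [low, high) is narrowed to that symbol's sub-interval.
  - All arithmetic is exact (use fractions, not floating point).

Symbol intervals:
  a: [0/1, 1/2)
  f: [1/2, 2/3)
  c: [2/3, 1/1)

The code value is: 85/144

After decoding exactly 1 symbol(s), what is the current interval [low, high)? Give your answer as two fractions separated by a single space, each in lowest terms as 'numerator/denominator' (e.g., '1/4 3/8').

Answer: 1/2 2/3

Derivation:
Step 1: interval [0/1, 1/1), width = 1/1 - 0/1 = 1/1
  'a': [0/1 + 1/1*0/1, 0/1 + 1/1*1/2) = [0/1, 1/2)
  'f': [0/1 + 1/1*1/2, 0/1 + 1/1*2/3) = [1/2, 2/3) <- contains code 85/144
  'c': [0/1 + 1/1*2/3, 0/1 + 1/1*1/1) = [2/3, 1/1)
  emit 'f', narrow to [1/2, 2/3)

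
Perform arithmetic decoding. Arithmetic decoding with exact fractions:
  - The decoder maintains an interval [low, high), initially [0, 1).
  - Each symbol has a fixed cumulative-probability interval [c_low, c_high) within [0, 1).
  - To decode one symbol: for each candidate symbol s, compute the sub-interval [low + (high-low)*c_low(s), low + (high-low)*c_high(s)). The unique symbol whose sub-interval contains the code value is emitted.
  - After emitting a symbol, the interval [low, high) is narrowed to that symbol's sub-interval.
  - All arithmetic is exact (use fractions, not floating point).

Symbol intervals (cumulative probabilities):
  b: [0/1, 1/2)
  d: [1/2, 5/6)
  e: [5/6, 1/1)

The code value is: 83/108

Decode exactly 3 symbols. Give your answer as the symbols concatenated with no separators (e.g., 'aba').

Answer: dde

Derivation:
Step 1: interval [0/1, 1/1), width = 1/1 - 0/1 = 1/1
  'b': [0/1 + 1/1*0/1, 0/1 + 1/1*1/2) = [0/1, 1/2)
  'd': [0/1 + 1/1*1/2, 0/1 + 1/1*5/6) = [1/2, 5/6) <- contains code 83/108
  'e': [0/1 + 1/1*5/6, 0/1 + 1/1*1/1) = [5/6, 1/1)
  emit 'd', narrow to [1/2, 5/6)
Step 2: interval [1/2, 5/6), width = 5/6 - 1/2 = 1/3
  'b': [1/2 + 1/3*0/1, 1/2 + 1/3*1/2) = [1/2, 2/3)
  'd': [1/2 + 1/3*1/2, 1/2 + 1/3*5/6) = [2/3, 7/9) <- contains code 83/108
  'e': [1/2 + 1/3*5/6, 1/2 + 1/3*1/1) = [7/9, 5/6)
  emit 'd', narrow to [2/3, 7/9)
Step 3: interval [2/3, 7/9), width = 7/9 - 2/3 = 1/9
  'b': [2/3 + 1/9*0/1, 2/3 + 1/9*1/2) = [2/3, 13/18)
  'd': [2/3 + 1/9*1/2, 2/3 + 1/9*5/6) = [13/18, 41/54)
  'e': [2/3 + 1/9*5/6, 2/3 + 1/9*1/1) = [41/54, 7/9) <- contains code 83/108
  emit 'e', narrow to [41/54, 7/9)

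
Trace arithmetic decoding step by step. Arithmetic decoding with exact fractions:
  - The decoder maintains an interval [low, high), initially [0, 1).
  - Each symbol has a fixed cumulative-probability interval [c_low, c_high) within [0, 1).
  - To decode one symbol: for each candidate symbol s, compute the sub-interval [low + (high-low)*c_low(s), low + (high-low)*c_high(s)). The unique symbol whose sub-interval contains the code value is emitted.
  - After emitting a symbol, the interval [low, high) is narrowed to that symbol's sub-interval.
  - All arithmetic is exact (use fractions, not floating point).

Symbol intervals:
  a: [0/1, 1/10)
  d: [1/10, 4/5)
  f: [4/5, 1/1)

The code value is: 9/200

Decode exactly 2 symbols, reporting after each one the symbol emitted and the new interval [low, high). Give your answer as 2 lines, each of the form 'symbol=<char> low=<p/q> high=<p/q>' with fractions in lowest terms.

Step 1: interval [0/1, 1/1), width = 1/1 - 0/1 = 1/1
  'a': [0/1 + 1/1*0/1, 0/1 + 1/1*1/10) = [0/1, 1/10) <- contains code 9/200
  'd': [0/1 + 1/1*1/10, 0/1 + 1/1*4/5) = [1/10, 4/5)
  'f': [0/1 + 1/1*4/5, 0/1 + 1/1*1/1) = [4/5, 1/1)
  emit 'a', narrow to [0/1, 1/10)
Step 2: interval [0/1, 1/10), width = 1/10 - 0/1 = 1/10
  'a': [0/1 + 1/10*0/1, 0/1 + 1/10*1/10) = [0/1, 1/100)
  'd': [0/1 + 1/10*1/10, 0/1 + 1/10*4/5) = [1/100, 2/25) <- contains code 9/200
  'f': [0/1 + 1/10*4/5, 0/1 + 1/10*1/1) = [2/25, 1/10)
  emit 'd', narrow to [1/100, 2/25)

Answer: symbol=a low=0/1 high=1/10
symbol=d low=1/100 high=2/25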